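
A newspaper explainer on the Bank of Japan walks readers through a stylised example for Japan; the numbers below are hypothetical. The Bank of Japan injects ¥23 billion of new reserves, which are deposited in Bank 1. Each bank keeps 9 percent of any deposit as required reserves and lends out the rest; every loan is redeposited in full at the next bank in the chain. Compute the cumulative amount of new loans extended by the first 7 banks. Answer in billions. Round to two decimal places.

¥112.38 billion

Bank i lends (1 − rr)^i of the original deposit: Bank 1 lends 23·0.9100 = 20.9300, Bank 2 lends 23·0.9100² = 19.0463, and so on.
Summing a geometric series: total = 23·[0.9100·(1 − 0.9100^7) / (1 − 0.9100)] ≈ 112.3799 billion.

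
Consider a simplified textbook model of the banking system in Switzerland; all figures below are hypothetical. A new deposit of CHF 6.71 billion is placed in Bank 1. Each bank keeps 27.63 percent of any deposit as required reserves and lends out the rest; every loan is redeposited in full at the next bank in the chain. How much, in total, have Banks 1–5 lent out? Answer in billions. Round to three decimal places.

Bank i lends (1 − rr)^i of the original deposit: Bank 1 lends 6.71·0.7237 ≈ 4.8560, Bank 2 lends 6.71·0.7237² ≈ 3.5143, and so on.
Summing a geometric series: total = 6.71·[0.7237·(1 − 0.7237^5) / (1 − 0.7237)] ≈ 14.0863 billion.

CHF 14.086 billion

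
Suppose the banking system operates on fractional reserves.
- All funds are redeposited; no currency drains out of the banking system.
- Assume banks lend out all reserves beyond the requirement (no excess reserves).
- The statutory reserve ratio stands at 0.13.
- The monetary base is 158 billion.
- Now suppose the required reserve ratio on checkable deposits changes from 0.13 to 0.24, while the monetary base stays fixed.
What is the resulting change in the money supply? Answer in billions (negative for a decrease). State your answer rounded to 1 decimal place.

Initially m₁ = 1 / (0.13) ≈ 7.69231, so M₁ = 7.69231 × 158 ≈ 1215.385 billion.
After the change m₂ = 1 / (0.24) ≈ 4.16667, so M₂ = 4.16667 × 158 ≈ 658.3339 billion.
ΔM = M₂ − M₁ = 658.3339 − 1215.385 = -557.0511 billion.

-557.1 billion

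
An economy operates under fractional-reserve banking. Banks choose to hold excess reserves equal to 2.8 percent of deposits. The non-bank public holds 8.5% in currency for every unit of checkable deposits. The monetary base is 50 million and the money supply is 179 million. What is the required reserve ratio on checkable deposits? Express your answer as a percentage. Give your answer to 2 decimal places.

19.01%

Using m = M/MB = 179/50 = 3.580000. Since m = (1 + c)/(c + rr + e), the denominator satisfies c + rr + e = (1 + c)/m = (1 + 0.085) / 3.580000 ≈ 0.303073.
With c = 0.085 and e = 0.028, the required reserve ratio on checkable deposits is 0.303073 − 0.085 − 0.028 = 0.190073.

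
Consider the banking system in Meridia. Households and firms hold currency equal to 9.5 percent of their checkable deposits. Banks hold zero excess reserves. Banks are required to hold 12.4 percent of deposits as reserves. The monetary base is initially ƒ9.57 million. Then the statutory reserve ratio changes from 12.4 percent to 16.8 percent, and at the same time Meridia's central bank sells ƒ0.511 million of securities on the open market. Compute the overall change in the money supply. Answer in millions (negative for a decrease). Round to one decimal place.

-10.1 million

Before: m₁ = (1 + 0.095) / (0.124 + 0.095) = 5, MB₁ = 9.57, so M₁ = 5 × 9.57 = 47.85 million.
After: m₂ = (1 + 0.095) / (0.168 + 0.095) ≈ 4.1635, MB₂ = 9.57 − 0.511 = 9.059, so M₂ = 4.1635 × 9.059 ≈ 37.7171 million.
ΔM = M₂ − M₁ = 37.7171 − 47.85 = -10.1329 million.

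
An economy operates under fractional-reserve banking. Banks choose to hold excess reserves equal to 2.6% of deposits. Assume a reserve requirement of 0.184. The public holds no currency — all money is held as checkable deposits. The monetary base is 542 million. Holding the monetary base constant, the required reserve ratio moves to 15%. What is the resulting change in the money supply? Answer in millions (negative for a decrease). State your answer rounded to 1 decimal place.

498.6 million

Initially m₁ = 1 / (0.184 + 0.026) ≈ 4.76190, so M₁ = 4.76190 × 542 = 2580.9498 million.
After the change m₂ = 1 / (0.15 + 0.026) ≈ 5.68182, so M₂ = 5.68182 × 542 ≈ 3079.5464 million.
ΔM = M₂ − M₁ = 3079.5464 − 2580.9498 = 498.5966 million.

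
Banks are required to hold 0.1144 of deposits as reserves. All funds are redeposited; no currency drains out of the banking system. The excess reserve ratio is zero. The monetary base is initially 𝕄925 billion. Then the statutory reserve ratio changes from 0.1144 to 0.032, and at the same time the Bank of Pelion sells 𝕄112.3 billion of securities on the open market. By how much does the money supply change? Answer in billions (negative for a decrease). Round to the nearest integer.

𝕄17311 billion

Before: m₁ = 1 / (0.1144) ≈ 8.7413, MB₁ = 925, so M₁ = 8.7413 × 925 = 8085.7025 billion.
After: m₂ = 1 / (0.032) = 31.25, MB₂ = 925 − 112.3 = 812.7, so M₂ = 31.25 × 812.7 = 25396.875 billion.
ΔM = M₂ − M₁ = 25396.875 − 8085.7025 = 17311.1725 billion.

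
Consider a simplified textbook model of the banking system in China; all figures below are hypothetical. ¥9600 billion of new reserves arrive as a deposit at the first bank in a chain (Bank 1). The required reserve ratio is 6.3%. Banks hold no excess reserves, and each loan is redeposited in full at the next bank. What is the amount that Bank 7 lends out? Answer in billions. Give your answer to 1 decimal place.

Each bank lends a fraction (1 − rr) = 0.9370 of the deposit it receives, so Bank 7 receives 9600·0.9370^6 and lends 9600·0.9370^7 ≈ 6087.6317 billion.

¥6087.6 billion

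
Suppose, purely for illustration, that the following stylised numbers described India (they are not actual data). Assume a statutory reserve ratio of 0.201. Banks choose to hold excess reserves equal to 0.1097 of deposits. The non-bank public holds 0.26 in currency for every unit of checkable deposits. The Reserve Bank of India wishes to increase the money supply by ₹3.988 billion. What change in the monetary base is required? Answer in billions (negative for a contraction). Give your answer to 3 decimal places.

The money multiplier is m = (1 + c) / (rr + e + c) = (1 + 0.26) / (0.201 + 0.1097 + 0.26) ≈ 2.20781.
ΔMB = ΔM / m = (+3.988) / 2.20781 ≈ 1.8063 billion.

₹1.806 billion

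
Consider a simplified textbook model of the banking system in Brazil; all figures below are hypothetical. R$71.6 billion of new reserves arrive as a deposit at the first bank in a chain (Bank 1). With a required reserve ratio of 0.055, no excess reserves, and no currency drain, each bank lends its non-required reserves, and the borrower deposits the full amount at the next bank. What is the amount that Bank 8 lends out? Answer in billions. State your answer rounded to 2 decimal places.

R$45.54 billion

Each bank lends a fraction (1 − rr) = 0.9450 of the deposit it receives, so Bank 8 receives 71.6·0.9450^7 and lends 71.6·0.9450^8 ≈ 45.5373 billion.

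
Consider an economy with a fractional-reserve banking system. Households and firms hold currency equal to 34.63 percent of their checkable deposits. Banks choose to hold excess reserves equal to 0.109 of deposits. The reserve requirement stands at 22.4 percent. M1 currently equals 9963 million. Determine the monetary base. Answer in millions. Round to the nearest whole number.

The money multiplier is m = (1 + c) / (rr + e + c) = (1 + 0.3463) / (0.224 + 0.109 + 0.3463) ≈ 1.98189.
MB = M / m = 9963 / 1.98189 ≈ 5027.0197 million.

5027 million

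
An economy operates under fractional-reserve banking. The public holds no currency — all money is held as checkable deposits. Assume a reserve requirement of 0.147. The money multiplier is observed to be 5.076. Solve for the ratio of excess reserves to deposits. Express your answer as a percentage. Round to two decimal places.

5.00%

Using m = 5.076. Since m = (1 + c)/(c + rr + e), the denominator satisfies c + rr + e = (1 + c)/m = (1 + 0) / 5.076 ≈ 0.197006.
With c = 0 and rr = 0.147, the ratio of excess reserves to deposits is 0.197006 − 0 − 0.147 = 0.050006.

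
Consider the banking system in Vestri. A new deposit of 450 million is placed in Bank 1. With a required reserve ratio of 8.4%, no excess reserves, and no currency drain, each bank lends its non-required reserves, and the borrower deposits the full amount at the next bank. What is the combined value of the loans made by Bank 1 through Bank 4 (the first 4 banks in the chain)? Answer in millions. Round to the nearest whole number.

1452 million

Bank i lends (1 − rr)^i of the original deposit: Bank 1 lends 450·0.9160 = 412.2000, Bank 2 lends 450·0.9160² = 377.5752, and so on.
Summing a geometric series: total = 450·[0.9160·(1 − 0.9160^4) / (1 − 0.9160)] ≈ 1452.4408 million.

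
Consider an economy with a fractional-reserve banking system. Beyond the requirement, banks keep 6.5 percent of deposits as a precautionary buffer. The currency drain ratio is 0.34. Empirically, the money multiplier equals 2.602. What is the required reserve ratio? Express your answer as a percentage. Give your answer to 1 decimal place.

11.0%

Using m = 2.602. Since m = (1 + c)/(c + rr + e), the denominator satisfies c + rr + e = (1 + c)/m = (1 + 0.34) / 2.602 ≈ 0.514988.
With c = 0.34 and e = 0.065, the required reserve ratio is 0.514988 − 0.34 − 0.065 = 0.109988.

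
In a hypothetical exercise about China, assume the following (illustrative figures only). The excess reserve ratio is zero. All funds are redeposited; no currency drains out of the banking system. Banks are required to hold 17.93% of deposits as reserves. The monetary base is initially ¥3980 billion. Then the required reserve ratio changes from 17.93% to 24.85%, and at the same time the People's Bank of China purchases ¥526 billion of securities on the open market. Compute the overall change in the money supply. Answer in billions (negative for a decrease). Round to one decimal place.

Before: m₁ = 1 / (0.1793) ≈ 5.577245, MB₁ = 3980, so M₁ = 5.577245 × 3980 = 22197.4351 billion.
After: m₂ = 1 / (0.2485) ≈ 4.024145, MB₂ = 3980 + 526 = 4506, so M₂ = 4.024145 × 4506 ≈ 18132.7974 billion.
ΔM = M₂ − M₁ = 18132.7974 − 22197.4351 = -4064.6377 billion.

-4064.6 billion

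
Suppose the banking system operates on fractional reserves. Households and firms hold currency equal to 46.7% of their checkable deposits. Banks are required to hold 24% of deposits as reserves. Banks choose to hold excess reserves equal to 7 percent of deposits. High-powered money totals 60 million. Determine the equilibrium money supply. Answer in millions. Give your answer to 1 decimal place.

The money multiplier is m = (1 + c) / (rr + e + c) = (1 + 0.467) / (0.24 + 0.07 + 0.467) ≈ 1.8880.
So M = m × MB = 1.8880 × 60 = 113.28 million.

113.3 million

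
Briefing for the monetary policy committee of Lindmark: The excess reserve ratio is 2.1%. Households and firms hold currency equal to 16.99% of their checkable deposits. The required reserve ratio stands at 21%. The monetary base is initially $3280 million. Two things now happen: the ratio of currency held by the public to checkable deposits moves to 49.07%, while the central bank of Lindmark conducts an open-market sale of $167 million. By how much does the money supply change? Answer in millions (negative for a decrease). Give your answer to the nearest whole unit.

Before: m₁ = (1 + 0.1699) / (0.21 + 0.021 + 0.1699) ≈ 2.91818, MB₁ = 3280, so M₁ = 2.91818 × 3280 = 9571.6304 million.
After: m₂ = (1 + 0.4907) / (0.21 + 0.021 + 0.4907) ≈ 2.06554, MB₂ = 3280 − 167 = 3113, so M₂ = 2.06554 × 3113 ≈ 6430.026 million.
ΔM = M₂ − M₁ = 6430.026 − 9571.6304 = -3141.6044 million.

-3142 million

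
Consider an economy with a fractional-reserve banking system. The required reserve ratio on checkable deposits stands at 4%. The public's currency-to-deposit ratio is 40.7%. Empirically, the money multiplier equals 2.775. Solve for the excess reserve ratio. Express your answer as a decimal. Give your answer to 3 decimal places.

0.060

Using m = 2.775. Since m = (1 + c)/(c + rr + e), the denominator satisfies c + rr + e = (1 + c)/m = (1 + 0.407) / 2.775 ≈ 0.507027.
With c = 0.407 and rr = 0.04, the excess reserve ratio is 0.507027 − 0.407 − 0.04 = 0.060027.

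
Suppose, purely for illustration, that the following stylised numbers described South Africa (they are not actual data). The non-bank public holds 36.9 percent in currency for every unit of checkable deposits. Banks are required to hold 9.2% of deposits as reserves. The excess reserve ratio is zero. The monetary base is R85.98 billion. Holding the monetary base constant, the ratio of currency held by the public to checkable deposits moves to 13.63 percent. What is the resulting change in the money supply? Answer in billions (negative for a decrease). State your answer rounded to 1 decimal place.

Initially m₁ = (1 + 0.369) / (0.092 + 0.369) ≈ 2.9696, so M₁ = 2.9696 × 85.98 ≈ 255.3262 billion.
After the change m₂ = (1 + 0.1363) / (0.092 + 0.1363) ≈ 4.9772, so M₂ = 4.9772 × 85.98 ≈ 427.9397 billion.
ΔM = M₂ − M₁ = 427.9397 − 255.3262 = 172.6135 billion.

R172.6 billion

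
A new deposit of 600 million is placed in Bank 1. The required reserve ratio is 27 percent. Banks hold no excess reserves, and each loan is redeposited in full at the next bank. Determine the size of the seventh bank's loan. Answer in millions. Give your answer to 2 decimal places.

66.28 million

Each bank lends a fraction (1 − rr) = 0.7300 of the deposit it receives, so Bank 7 receives 600·0.7300^6 and lends 600·0.7300^7 ≈ 66.2844 million.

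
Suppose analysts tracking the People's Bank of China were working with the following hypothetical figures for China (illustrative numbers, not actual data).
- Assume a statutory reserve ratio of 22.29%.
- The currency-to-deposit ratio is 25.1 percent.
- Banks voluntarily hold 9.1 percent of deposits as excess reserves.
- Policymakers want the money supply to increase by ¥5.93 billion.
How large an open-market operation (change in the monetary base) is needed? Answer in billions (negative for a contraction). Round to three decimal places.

The money multiplier is m = (1 + c) / (rr + e + c) = (1 + 0.251) / (0.2229 + 0.091 + 0.251) ≈ 2.21455.
ΔMB = ΔM / m = (+5.93) / 2.21455 ≈ 2.6777 billion.

¥2.678 billion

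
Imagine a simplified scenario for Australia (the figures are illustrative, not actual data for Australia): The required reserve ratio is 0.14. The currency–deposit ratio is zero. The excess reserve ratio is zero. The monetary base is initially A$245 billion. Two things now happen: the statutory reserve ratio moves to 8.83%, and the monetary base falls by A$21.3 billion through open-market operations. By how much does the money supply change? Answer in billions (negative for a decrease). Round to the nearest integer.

Before: m₁ = 1 / (0.14) ≈ 7.1429, MB₁ = 245, so M₁ = 7.1429 × 245 = 1750.0105 billion.
After: m₂ = 1 / (0.0883) ≈ 11.3250, MB₂ = 245 − 21.3 = 223.7, so M₂ = 11.3250 × 223.7 = 2533.4025 billion.
ΔM = M₂ − M₁ = 2533.4025 − 1750.0105 = 783.392 billion.

A$783 billion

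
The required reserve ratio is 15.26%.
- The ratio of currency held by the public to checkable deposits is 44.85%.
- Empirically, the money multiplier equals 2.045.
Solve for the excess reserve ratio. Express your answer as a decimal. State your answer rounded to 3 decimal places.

0.107

Using m = 2.045. Since m = (1 + c)/(c + rr + e), the denominator satisfies c + rr + e = (1 + c)/m = (1 + 0.4485) / 2.045 ≈ 0.708313.
With c = 0.4485 and rr = 0.1526, the excess reserve ratio is 0.708313 − 0.4485 − 0.1526 = 0.107213.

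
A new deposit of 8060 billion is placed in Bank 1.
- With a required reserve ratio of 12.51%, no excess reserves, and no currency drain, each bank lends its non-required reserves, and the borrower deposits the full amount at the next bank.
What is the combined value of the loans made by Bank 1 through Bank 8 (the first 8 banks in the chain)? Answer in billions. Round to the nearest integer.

37017 billion

Bank i lends (1 − rr)^i of the original deposit: Bank 1 lends 8060·0.8749 = 7051.6940, Bank 2 lends 8060·0.8749² ≈ 6169.5271, and so on.
Summing a geometric series: total = 8060·[0.8749·(1 − 0.8749^8) / (1 − 0.8749)] ≈ 37017.4542 billion.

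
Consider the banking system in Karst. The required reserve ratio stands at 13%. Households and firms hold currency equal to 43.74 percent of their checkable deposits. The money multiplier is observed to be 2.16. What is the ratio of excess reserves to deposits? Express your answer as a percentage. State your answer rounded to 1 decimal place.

Using m = 2.16. Since m = (1 + c)/(c + rr + e), the denominator satisfies c + rr + e = (1 + c)/m = (1 + 0.4374) / 2.16 ≈ 0.665463.
With c = 0.4374 and rr = 0.13, the ratio of excess reserves to deposits is 0.665463 − 0.4374 − 0.13 = 0.098063.

9.8%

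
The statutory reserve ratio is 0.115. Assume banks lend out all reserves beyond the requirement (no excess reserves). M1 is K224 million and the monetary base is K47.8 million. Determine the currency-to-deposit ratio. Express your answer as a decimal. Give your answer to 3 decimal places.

Using m = M/MB = 224/47.8 ≈ 4.686192. From m = (1 + c)/(c + rr + e), rearranging gives 1 + c = m·(c + rr + e), so c·(1 − m) = m·(rr + e) − 1.
Hence c = [m·(rr + e) − 1]/(1 − m) = [4.686192 × (0.115 + 0) − 1] / (1 − 4.686192) ≈ 0.125085.

0.125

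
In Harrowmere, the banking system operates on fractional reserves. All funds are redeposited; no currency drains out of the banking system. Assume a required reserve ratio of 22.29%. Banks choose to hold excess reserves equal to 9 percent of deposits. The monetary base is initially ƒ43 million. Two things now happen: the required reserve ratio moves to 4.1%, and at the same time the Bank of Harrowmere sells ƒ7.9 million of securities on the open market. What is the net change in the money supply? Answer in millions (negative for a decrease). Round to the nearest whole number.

ƒ131 million

Before: m₁ = 1 / (0.2229 + 0.09) ≈ 3.1959, MB₁ = 43, so M₁ = 3.1959 × 43 = 137.4237 million.
After: m₂ = 1 / (0.041 + 0.09) ≈ 7.6336, MB₂ = 43 − 7.9 = 35.1, so M₂ = 7.6336 × 35.1 ≈ 267.9394 million.
ΔM = M₂ − M₁ = 267.9394 − 137.4237 = 130.5157 million.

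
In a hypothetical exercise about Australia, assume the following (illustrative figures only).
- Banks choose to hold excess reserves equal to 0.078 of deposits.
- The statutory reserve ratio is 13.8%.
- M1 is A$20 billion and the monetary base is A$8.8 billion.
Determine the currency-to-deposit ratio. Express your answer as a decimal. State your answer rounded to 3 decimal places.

0.400

Using m = M/MB = 20/8.8 ≈ 2.272727. From m = (1 + c)/(c + rr + e), rearranging gives 1 + c = m·(c + rr + e), so c·(1 − m) = m·(rr + e) − 1.
Hence c = [m·(rr + e) − 1]/(1 − m) = [2.272727 × (0.138 + 0.078) − 1] / (1 − 2.272727) ≈ 0.400000.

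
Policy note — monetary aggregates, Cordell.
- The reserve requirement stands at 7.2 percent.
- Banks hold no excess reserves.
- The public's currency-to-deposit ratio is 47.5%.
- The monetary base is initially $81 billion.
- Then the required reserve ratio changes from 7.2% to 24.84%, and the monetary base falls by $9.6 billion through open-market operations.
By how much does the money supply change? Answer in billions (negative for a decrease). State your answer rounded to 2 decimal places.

-72.84 billion

Before: m₁ = (1 + 0.475) / (0.072 + 0.475) ≈ 2.69653, MB₁ = 81, so M₁ = 2.69653 × 81 ≈ 218.4189 billion.
After: m₂ = (1 + 0.475) / (0.2484 + 0.475) ≈ 2.03898, MB₂ = 81 − 9.6 = 71.4, so M₂ = 2.03898 × 71.4 ≈ 145.5832 billion.
ΔM = M₂ − M₁ = 145.5832 − 218.4189 = -72.8357 billion.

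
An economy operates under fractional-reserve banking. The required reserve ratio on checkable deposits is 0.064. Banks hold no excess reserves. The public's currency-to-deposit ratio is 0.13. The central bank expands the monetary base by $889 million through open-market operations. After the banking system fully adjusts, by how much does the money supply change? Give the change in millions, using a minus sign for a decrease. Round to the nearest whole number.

The money multiplier is m = (1 + c) / (rr + c) = (1 + 0.13) / (0.064 + 0.13) ≈ 5.8247.
The purchase adds 889 million of base, so ΔM = m × ΔMB = 5.8247 × (+889) = 5178.1583 million.

$5178 million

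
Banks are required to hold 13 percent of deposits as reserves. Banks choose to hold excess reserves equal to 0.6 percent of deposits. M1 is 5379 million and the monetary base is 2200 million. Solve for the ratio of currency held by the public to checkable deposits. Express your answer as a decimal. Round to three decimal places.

Using m = M/MB = 5379/2200 = 2.445000. From m = (1 + c)/(c + rr + e), rearranging gives 1 + c = m·(c + rr + e), so c·(1 − m) = m·(rr + e) − 1.
Hence c = [m·(rr + e) − 1]/(1 − m) = [2.445000 × (0.13 + 0.006) − 1] / (1 − 2.445000) ≈ 0.461924.

0.462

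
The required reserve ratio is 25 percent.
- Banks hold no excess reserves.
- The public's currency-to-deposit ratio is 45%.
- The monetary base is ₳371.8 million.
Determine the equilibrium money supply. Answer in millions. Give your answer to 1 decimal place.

₳770.2 million

The money multiplier is m = (1 + c) / (rr + c) = (1 + 0.45) / (0.25 + 0.45) ≈ 2.07143.
So M = m × MB = 2.07143 × 371.8 ≈ 770.1577 million.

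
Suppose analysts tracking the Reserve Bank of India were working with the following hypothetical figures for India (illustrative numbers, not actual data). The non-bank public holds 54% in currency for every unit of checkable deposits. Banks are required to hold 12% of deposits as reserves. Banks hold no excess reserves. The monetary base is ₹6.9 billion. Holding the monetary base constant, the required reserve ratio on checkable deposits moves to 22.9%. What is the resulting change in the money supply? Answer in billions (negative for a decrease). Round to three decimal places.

-2.282 billion

Initially m₁ = (1 + 0.54) / (0.12 + 0.54) ≈ 2.33333, so M₁ = 2.33333 × 6.9 ≈ 16.1 billion.
After the change m₂ = (1 + 0.54) / (0.229 + 0.54) ≈ 2.00260, so M₂ = 2.00260 × 6.9 ≈ 13.8179 billion.
ΔM = M₂ − M₁ = 13.8179 − 16.1 = -2.2821 billion.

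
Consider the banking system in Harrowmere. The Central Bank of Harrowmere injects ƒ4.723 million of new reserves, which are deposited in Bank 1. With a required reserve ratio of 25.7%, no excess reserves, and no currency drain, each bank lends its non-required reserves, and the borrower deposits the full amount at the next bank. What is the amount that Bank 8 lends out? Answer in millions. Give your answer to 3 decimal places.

ƒ0.439 million

Each bank lends a fraction (1 − rr) = 0.7430 of the deposit it receives, so Bank 8 receives 4.723·0.7430^7 and lends 4.723·0.7430^8 ≈ 0.4387 million.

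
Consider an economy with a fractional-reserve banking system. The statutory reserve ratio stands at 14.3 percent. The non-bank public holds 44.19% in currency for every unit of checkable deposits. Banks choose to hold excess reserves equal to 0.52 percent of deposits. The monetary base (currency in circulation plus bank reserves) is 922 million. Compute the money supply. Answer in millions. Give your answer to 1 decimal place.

The money multiplier is m = (1 + c) / (rr + e + c) = (1 + 0.4419) / (0.143 + 0.0052 + 0.4419) ≈ 2.44348.
So M = m × MB = 2.44348 × 922 ≈ 2252.8886 million.

2252.9 million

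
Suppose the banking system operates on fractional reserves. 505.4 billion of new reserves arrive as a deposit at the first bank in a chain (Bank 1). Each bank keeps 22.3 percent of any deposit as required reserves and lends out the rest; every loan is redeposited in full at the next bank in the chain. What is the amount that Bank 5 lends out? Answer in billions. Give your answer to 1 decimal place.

Each bank lends a fraction (1 − rr) = 0.7770 of the deposit it receives, so Bank 5 receives 505.4·0.7770^4 and lends 505.4·0.7770^5 ≈ 143.1332 billion.

143.1 billion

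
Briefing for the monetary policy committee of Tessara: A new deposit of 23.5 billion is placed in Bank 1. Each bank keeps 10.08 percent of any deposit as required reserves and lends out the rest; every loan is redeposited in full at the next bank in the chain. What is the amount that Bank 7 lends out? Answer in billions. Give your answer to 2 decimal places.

Each bank lends a fraction (1 − rr) = 0.8992 of the deposit it receives, so Bank 7 receives 23.5·0.8992^6 and lends 23.5·0.8992^7 ≈ 11.1702 billion.

11.17 billion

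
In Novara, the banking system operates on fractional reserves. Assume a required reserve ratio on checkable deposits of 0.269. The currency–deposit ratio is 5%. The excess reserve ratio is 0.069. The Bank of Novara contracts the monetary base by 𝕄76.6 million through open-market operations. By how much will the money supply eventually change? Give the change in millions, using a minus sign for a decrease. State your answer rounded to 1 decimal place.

The money multiplier is m = (1 + c) / (rr + e + c) = (1 + 0.05) / (0.269 + 0.069 + 0.05) ≈ 2.7062.
The sale removes 76.6 million of base, so ΔM = m × ΔMB = 2.7062 × (−76.6) ≈ -207.2949 million.

-207.3 million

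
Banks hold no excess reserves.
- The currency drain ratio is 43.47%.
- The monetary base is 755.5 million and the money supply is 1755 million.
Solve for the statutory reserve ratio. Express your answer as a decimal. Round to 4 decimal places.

Using m = M/MB = 1755/755.5 ≈ 2.322965. Since m = (1 + c)/(c + rr + e), the denominator satisfies c + rr + e = (1 + c)/m = (1 + 0.4347) / 2.322965 ≈ 0.617616.
With c = 0.4347 and e = 0, the statutory reserve ratio is 0.617616 − 0.4347 − 0 = 0.182916.

0.1829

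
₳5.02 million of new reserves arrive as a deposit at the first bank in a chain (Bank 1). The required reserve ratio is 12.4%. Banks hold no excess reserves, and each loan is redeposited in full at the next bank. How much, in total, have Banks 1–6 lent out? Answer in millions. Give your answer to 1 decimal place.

Bank i lends (1 − rr)^i of the original deposit: Bank 1 lends 5.02·0.8760 ≈ 4.3975, Bank 2 lends 5.02·0.8760² ≈ 3.8522, and so on.
Summing a geometric series: total = 5.02·[0.8760·(1 − 0.8760^6) / (1 − 0.8760)] ≈ 19.4384 million.

₳19.4 million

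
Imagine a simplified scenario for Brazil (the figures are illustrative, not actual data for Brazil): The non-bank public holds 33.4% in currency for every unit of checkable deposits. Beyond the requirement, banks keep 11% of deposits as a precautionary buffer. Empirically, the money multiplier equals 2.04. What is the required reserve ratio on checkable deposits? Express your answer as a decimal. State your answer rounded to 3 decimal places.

0.210

Using m = 2.04. Since m = (1 + c)/(c + rr + e), the denominator satisfies c + rr + e = (1 + c)/m = (1 + 0.334) / 2.04 ≈ 0.653922.
With c = 0.334 and e = 0.11, the required reserve ratio on checkable deposits is 0.653922 − 0.334 − 0.11 = 0.209922.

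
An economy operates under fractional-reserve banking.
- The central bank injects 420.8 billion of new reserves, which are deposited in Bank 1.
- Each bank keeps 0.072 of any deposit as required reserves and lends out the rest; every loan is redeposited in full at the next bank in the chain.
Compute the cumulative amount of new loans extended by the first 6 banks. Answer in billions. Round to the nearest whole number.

1960 billion

Bank i lends (1 − rr)^i of the original deposit: Bank 1 lends 420.8·0.9280 = 390.5024, Bank 2 lends 420.8·0.9280² ≈ 362.3862, and so on.
Summing a geometric series: total = 420.8·[0.9280·(1 − 0.9280^6) / (1 − 0.9280)] ≈ 1959.6350 billion.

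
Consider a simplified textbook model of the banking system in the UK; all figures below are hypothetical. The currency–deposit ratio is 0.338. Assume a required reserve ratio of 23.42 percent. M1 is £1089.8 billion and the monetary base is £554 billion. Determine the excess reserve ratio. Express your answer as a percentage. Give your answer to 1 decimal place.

10.8%

Using m = M/MB = 1089.8/554 ≈ 1.967148. Since m = (1 + c)/(c + rr + e), the denominator satisfies c + rr + e = (1 + c)/m = (1 + 0.338) / 1.967148 ≈ 0.680173.
With c = 0.338 and rr = 0.2342, the excess reserve ratio is 0.680173 − 0.338 − 0.2342 = 0.107973.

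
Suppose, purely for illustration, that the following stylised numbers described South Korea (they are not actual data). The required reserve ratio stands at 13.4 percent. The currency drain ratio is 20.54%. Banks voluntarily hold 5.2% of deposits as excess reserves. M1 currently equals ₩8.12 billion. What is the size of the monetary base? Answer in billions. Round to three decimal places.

₩2.637 billion

The money multiplier is m = (1 + c) / (rr + e + c) = (1 + 0.2054) / (0.134 + 0.052 + 0.2054) ≈ 3.07971.
MB = M / m = 8.12 / 3.07971 ≈ 2.6366 billion.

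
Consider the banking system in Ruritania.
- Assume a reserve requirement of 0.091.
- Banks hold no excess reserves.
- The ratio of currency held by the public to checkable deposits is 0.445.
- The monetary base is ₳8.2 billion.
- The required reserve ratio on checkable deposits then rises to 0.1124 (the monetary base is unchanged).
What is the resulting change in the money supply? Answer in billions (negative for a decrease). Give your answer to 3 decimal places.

Initially m₁ = (1 + 0.445) / (0.091 + 0.445) ≈ 2.69590, so M₁ = 2.69590 × 8.2 ≈ 22.1064 billion.
After the change m₂ = (1 + 0.445) / (0.1124 + 0.445) ≈ 2.59239, so M₂ = 2.59239 × 8.2 ≈ 21.2576 billion.
ΔM = M₂ − M₁ = 21.2576 − 22.1064 = -0.8488 billion.

-0.849 billion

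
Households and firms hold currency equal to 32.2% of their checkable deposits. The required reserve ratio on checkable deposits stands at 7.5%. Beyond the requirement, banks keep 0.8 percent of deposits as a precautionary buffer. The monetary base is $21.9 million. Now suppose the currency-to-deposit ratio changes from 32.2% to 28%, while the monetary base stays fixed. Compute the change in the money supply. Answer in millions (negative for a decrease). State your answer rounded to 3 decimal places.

$5.737 million

Initially m₁ = (1 + 0.322) / (0.075 + 0.008 + 0.322) ≈ 3.264198, so M₁ = 3.264198 × 21.9 ≈ 71.4859 million.
After the change m₂ = (1 + 0.28) / (0.075 + 0.008 + 0.28) ≈ 3.526171, so M₂ = 3.526171 × 21.9 ≈ 77.2231 million.
ΔM = M₂ − M₁ = 77.2231 − 71.4859 = 5.7372 million.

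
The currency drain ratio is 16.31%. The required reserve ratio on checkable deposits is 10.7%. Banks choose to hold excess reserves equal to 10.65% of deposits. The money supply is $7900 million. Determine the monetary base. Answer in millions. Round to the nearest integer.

The money multiplier is m = (1 + c) / (rr + e + c) = (1 + 0.1631) / (0.107 + 0.1065 + 0.1631) ≈ 3.08842.
MB = M / m = 7900 / 3.08842 ≈ 2557.9422 million.

$2558 million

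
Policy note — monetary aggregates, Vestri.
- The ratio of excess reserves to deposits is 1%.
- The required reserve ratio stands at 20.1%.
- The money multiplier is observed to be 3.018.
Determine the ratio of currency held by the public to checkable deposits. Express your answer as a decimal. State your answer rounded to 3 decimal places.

0.180

Using m = 3.018. From m = (1 + c)/(c + rr + e), rearranging gives 1 + c = m·(c + rr + e), so c·(1 − m) = m·(rr + e) − 1.
Hence c = [m·(rr + e) − 1]/(1 − m) = [3.018 × (0.201 + 0.01) − 1] / (1 − 3.018) ≈ 0.179981.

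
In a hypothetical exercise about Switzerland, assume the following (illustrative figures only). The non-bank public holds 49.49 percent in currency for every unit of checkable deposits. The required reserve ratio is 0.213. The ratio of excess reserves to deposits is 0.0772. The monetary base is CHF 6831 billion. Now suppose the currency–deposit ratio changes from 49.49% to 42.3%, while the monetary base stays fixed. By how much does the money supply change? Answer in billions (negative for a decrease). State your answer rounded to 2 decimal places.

CHF 622.61 billion

Initially m₁ = (1 + 0.4949) / (0.213 + 0.0772 + 0.4949) ≈ 1.9040887, so M₁ = 1.9040887 × 6831 ≈ 13006.8299 billion.
After the change m₂ = (1 + 0.423) / (0.213 + 0.0772 + 0.423) ≈ 1.9952328, so M₂ = 1.9952328 × 6831 ≈ 13629.4353 billion.
ΔM = M₂ − M₁ = 13629.4353 − 13006.8299 = 622.6054 billion.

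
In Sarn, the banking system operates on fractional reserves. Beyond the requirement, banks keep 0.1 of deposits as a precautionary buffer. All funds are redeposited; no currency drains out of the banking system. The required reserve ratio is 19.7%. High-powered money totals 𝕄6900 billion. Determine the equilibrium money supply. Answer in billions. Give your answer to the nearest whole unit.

The money multiplier is m = 1 / (rr + e) = 1 / (0.197 + 0.1) ≈ 3.36700.
So M = m × MB = 3.36700 × 6900 = 23232.3 billion.

𝕄23232 billion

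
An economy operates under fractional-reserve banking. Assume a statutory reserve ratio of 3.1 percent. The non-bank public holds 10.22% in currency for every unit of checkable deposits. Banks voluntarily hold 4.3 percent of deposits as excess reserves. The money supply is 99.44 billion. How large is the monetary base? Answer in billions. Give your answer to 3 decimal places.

The money multiplier is m = (1 + c) / (rr + e + c) = (1 + 0.1022) / (0.031 + 0.043 + 0.1022) ≈ 6.255392.
MB = M / m = 99.44 / 6.255392 ≈ 15.8967 billion.

15.897 billion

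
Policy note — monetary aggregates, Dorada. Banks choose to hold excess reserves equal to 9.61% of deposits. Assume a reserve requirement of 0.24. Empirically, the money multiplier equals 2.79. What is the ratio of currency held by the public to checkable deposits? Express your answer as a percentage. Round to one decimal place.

3.5%

Using m = 2.79. From m = (1 + c)/(c + rr + e), rearranging gives 1 + c = m·(c + rr + e), so c·(1 − m) = m·(rr + e) − 1.
Hence c = [m·(rr + e) − 1]/(1 − m) = [2.79 × (0.24 + 0.0961) − 1] / (1 − 2.79) ≈ 0.034794.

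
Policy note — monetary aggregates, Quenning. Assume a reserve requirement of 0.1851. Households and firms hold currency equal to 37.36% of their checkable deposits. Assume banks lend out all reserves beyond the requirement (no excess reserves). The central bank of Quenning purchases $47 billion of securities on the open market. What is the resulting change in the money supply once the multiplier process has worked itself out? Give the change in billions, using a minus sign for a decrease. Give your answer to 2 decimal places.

$115.55 billion

The money multiplier is m = (1 + c) / (rr + c) = (1 + 0.3736) / (0.1851 + 0.3736) ≈ 2.45856.
The purchase adds 47 billion of base, so ΔM = m × ΔMB = 2.45856 × (+47) ≈ 115.5523 billion.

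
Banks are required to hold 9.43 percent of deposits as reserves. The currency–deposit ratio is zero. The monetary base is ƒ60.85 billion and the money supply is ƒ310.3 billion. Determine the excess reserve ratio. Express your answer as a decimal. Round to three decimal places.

Using m = M/MB = 310.3/60.85 ≈ 5.099425. Since m = (1 + c)/(c + rr + e), the denominator satisfies c + rr + e = (1 + c)/m = (1 + 0) / 5.099425 ≈ 0.196101.
With c = 0 and rr = 0.0943, the excess reserve ratio is 0.196101 − 0 − 0.0943 = 0.101801.

0.102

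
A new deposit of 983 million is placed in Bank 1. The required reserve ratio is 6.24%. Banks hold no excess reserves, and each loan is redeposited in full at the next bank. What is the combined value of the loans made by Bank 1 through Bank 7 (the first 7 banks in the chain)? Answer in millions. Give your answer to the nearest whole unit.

Bank i lends (1 − rr)^i of the original deposit: Bank 1 lends 983·0.9376 = 921.6608, Bank 2 lends 983·0.9376² ≈ 864.1492, and so on.
Summing a geometric series: total = 983·[0.9376·(1 − 0.9376^7) / (1 − 0.9376)] ≈ 5361.9363 million.

5362 million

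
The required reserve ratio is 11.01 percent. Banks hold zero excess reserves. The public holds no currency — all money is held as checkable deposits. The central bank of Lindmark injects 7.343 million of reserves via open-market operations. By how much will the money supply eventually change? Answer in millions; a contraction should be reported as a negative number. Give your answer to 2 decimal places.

The simple money multiplier is m = 1/rr = 1/0.1101 ≈ 9.0827.
An open-market purchase increases the monetary base by 7.343 million, so ΔM = m × ΔMB = 9.0827 × 7.343 ≈ 66.6943 million.

66.69 million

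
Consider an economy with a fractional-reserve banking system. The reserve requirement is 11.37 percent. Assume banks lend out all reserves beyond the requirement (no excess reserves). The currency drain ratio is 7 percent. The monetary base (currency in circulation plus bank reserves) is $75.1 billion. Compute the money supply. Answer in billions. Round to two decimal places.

The money multiplier is m = (1 + c) / (rr + c) = (1 + 0.07) / (0.1137 + 0.07) ≈ 5.82471.
So M = m × MB = 5.82471 × 75.1 ≈ 437.4357 billion.

$437.44 billion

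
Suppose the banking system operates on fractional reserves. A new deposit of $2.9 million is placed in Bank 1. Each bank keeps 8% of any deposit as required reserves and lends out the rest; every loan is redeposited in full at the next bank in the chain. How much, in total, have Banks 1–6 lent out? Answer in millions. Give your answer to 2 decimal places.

Bank i lends (1 − rr)^i of the original deposit: Bank 1 lends 2.9·0.9200 = 2.6680, Bank 2 lends 2.9·0.9200² ≈ 2.4546, and so on.
Summing a geometric series: total = 2.9·[0.9200·(1 − 0.9200^6) / (1 − 0.9200)] ≈ 13.1281 million.

$13.13 million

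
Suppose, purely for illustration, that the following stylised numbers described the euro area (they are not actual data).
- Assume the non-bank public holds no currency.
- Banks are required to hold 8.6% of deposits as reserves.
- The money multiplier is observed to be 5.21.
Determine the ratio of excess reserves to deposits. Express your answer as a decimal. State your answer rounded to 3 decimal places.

Using m = 5.21. Since m = (1 + c)/(c + rr + e), the denominator satisfies c + rr + e = (1 + c)/m = (1 + 0) / 5.21 ≈ 0.191939.
With c = 0 and rr = 0.086, the ratio of excess reserves to deposits is 0.191939 − 0 − 0.086 = 0.105939.

0.106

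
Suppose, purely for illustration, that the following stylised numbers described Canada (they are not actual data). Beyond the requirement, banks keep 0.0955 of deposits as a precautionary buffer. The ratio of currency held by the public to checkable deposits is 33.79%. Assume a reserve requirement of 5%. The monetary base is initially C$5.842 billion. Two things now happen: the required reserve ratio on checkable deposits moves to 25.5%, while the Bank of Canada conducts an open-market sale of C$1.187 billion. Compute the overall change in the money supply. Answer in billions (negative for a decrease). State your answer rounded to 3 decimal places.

Before: m₁ = (1 + 0.3379) / (0.05 + 0.0955 + 0.3379) ≈ 2.76769, MB₁ = 5.842, so M₁ = 2.76769 × 5.842 ≈ 16.1688 billion.
After: m₂ = (1 + 0.3379) / (0.255 + 0.0955 + 0.3379) ≈ 1.94349, MB₂ = 5.842 − 1.187 = 4.655, so M₂ = 1.94349 × 4.655 ≈ 9.0469 billion.
ΔM = M₂ − M₁ = 9.0469 − 16.1688 = -7.1219 billion.

-7.122 billion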